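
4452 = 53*84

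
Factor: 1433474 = 2^1*7^1*17^1*19^1*317^1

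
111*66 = 7326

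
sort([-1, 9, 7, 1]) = [-1, 1, 7, 9]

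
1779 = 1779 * 1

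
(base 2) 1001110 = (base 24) 36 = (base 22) 3c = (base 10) 78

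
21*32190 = 675990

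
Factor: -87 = -1 * 3^1 * 29^1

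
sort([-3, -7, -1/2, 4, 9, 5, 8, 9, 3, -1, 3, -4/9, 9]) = [-7, -3, -1, -1/2, -4/9, 3, 3, 4, 5, 8, 9, 9, 9]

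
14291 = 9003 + 5288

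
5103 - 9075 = -3972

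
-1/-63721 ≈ 0.0000157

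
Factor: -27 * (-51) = 3^4 * 17^1 = 1377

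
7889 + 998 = 8887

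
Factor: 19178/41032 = 2^ (-2) * 23^ (-1) * 43^1 = 43/92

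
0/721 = 0 = 0.00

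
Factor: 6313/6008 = 2^(-3)*59^1*107^1*751^(-1)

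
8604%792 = 684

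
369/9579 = 123/3193 ≈ 0.0385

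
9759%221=35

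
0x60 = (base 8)140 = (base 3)10120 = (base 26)3i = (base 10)96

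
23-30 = -7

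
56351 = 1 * 56351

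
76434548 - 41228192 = 35206356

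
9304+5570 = 14874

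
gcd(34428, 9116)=4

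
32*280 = 8960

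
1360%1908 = 1360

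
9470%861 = 860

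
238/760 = 119/380 ≈ 0.313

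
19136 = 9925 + 9211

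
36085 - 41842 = -5757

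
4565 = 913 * 5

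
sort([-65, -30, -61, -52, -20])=[-65, -61, -52, -30, -20]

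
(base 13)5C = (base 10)77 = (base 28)2L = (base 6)205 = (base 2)1001101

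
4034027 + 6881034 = 10915061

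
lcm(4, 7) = 28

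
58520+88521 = 147041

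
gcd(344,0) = 344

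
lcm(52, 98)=2548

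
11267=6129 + 5138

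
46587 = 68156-21569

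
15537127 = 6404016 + 9133111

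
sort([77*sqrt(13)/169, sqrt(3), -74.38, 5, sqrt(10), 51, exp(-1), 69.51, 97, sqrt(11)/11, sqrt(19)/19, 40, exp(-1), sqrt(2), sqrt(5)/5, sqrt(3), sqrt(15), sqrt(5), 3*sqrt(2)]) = [-74.38, sqrt(19)/19, sqrt(11)/11, exp(-1), exp(-1), sqrt(5)/5, sqrt(2), 77*sqrt(13)/169, sqrt(3), sqrt(3), sqrt(5), sqrt(10), sqrt(15), 3*sqrt(2), 5, 40, 51, 69.51, 97]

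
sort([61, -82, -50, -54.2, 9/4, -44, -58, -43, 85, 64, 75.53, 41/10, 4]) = [-82, -58, -54.2, -50, -44, -43, 9/4, 4, 41/10, 61, 64, 75.53, 85]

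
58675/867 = 67+586/867 ≈ 67.68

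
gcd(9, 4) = 1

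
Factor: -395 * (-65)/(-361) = -1 * 5^2 * 13^1 * 19^(-2) * 79^1 = -25675/361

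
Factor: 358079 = 358079^1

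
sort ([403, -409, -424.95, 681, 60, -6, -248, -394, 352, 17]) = [-424.95, -409, -394, -248, -6, 17, 60, 352, 403, 681]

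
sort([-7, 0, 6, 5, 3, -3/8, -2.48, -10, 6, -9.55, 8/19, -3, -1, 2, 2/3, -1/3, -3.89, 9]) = [-10, -9.55, -7, -3.89, -3, -2.48, -1, -3/8, -1/3, 0, 8/19, 2/3, 2, 3, 5, 6, 6, 9]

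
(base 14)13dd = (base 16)dc7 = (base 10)3527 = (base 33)37t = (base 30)3rh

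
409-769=-360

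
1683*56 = 94248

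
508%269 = 239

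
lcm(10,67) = 670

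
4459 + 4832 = 9291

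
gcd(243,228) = 3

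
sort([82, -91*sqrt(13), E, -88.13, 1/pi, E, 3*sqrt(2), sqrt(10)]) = [-91*sqrt(13), -88.13, 1/pi, E, E, sqrt(10), 3*sqrt(2), 82]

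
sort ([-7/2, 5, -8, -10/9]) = [-8, -7/2, -10/9, 5]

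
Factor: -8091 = -1*3^2*29^1*31^1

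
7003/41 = 170+33/41 ≈ 170.80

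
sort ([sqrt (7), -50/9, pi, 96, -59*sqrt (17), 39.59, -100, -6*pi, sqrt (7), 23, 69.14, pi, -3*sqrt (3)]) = [-59*sqrt (17), -100, -6*pi, -50/9, -3*sqrt (3), sqrt (7), sqrt (7), pi, pi, 23, 39.59, 69.14, 96]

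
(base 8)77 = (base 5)223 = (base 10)63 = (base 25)2d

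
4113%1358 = 39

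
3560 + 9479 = 13039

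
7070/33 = 214 + 8/33 ≈ 214.24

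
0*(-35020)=0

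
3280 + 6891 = 10171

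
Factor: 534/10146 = 19^(-1) = 1/19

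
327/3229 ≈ 0.101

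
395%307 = 88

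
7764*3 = 23292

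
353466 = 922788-569322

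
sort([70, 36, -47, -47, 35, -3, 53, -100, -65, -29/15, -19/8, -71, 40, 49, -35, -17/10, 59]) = [-100, -71, -65, -47, -47, -35, -3, -19/8, -29/15, -17/10, 35, 36, 40, 49, 53, 59, 70]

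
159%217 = 159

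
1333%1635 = 1333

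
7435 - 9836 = -2401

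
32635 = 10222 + 22413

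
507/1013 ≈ 0.500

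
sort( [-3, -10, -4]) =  [-10, -4, -3]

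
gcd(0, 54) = 54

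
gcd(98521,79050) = 1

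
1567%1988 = 1567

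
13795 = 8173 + 5622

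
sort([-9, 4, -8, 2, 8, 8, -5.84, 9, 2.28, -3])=[-9, -8, -5.84, -3, 2, 2.28, 4, 8, 8, 9]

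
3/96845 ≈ 0.0000310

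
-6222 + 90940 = 84718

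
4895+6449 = 11344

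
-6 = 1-7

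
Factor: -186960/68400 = -1*3^(-1)*5^(-1)*41^1 = -41/15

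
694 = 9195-8501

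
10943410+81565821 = 92509231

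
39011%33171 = 5840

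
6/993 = 2/331 ≈ 0.00604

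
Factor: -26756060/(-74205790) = 2^1 * 1337803^1 * 7420579^(-1) = 2675606/7420579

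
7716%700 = 16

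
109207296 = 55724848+53482448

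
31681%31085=596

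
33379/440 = 75 + 379/440 ≈ 75.86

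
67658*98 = 6630484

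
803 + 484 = 1287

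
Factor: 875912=2^3*103^1*1063^1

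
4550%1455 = 185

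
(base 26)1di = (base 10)1032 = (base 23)1lk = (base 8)2010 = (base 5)13112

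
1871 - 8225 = -6354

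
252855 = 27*9365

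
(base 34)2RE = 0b110010101100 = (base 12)1A64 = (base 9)4404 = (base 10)3244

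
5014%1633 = 115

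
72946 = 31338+41608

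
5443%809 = 589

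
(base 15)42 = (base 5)222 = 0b111110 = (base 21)2k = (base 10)62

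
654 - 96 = 558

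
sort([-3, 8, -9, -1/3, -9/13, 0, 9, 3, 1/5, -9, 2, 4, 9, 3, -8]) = [-9, -9, -8, -3, -9/13, -1/3, 0, 1/5, 2, 3, 3, 4, 8, 9, 9]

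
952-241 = 711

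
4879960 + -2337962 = 2541998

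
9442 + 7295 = 16737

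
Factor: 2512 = 2^4*157^1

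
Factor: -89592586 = -1 * 2^1 * 199^1 * 229^1 * 983^1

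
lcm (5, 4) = 20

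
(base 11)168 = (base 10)195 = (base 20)9f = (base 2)11000011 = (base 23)8b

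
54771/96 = 18257/32 ≈ 570.53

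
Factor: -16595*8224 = -1*2^5*5^1*257^1*3319^1 = -136477280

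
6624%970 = 804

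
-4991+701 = -4290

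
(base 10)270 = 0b100001110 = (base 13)17a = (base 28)9i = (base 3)101000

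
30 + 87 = 117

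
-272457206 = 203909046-476366252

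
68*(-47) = -3196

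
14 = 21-7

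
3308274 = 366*9039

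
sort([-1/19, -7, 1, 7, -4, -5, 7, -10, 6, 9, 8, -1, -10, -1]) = [-10, -10, -7, -5, -4, -1, -1, -1/19, 1, 6, 7, 7, 8, 9]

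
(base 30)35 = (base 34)2r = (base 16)5f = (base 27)3e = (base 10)95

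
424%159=106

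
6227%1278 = 1115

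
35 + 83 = 118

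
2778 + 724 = 3502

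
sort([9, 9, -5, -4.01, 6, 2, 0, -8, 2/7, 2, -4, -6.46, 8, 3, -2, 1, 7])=[-8, -6.46, -5, -4.01, -4, -2, 0, 2/7, 1, 2, 2, 3, 6, 7, 8, 9, 9]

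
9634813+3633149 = 13267962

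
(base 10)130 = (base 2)10000010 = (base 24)5a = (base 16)82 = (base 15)8a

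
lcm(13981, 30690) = 1258290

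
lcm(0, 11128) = 0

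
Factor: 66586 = 2^1 * 13^2 * 197^1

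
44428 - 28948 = 15480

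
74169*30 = 2225070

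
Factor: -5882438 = -1*2^1*19^1*283^1*547^1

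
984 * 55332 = 54446688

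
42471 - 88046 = -45575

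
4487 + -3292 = 1195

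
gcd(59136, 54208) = 4928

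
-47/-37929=1/807 ≈ 0.00124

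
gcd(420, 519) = 3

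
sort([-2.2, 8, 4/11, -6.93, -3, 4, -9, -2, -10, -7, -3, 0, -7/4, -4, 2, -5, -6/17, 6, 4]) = [-10, -9, -7, -6.93, -5, -4, -3, -3, -2.2, -2, -7/4, -6/17, 0, 4/11, 2, 4, 4, 6, 8]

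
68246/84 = 812 + 19/42 ≈ 812.45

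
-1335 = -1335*1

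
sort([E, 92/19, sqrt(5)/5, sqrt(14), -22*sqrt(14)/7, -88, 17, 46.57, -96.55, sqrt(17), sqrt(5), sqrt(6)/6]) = [-96.55, -88, -22*sqrt(14)/7, sqrt(6)/6, sqrt(5)/5, sqrt(5), E, sqrt(14), sqrt(17), 92/19, 17, 46.57]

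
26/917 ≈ 0.0284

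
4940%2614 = 2326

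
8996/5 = 1799 + 1/5 = 1799.20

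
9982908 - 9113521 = 869387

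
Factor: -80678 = -1 * 2^1 * 13^1 * 29^1 * 107^1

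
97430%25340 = 21410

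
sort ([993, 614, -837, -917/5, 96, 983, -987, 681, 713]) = [-987, -837, -917/5, 96, 614, 681, 713, 983, 993]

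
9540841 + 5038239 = 14579080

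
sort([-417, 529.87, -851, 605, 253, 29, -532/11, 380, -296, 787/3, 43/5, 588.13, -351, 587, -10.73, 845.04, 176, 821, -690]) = [-851, -690, -417, -351, -296, -532/11, -10.73, 43/5, 29, 176, 253, 787/3, 380, 529.87, 587, 588.13, 605, 821, 845.04]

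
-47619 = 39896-87515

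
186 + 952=1138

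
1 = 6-5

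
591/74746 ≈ 0.00791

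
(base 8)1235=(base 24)13l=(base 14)35b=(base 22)189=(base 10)669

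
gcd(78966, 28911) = 3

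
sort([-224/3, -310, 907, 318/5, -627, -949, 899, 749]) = [-949, -627, -310, -224/3, 318/5, 749, 899, 907]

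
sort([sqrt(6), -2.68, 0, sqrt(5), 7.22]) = [-2.68, 0, sqrt(5), sqrt(6), 7.22]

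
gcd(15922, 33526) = 2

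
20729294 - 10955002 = 9774292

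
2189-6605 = -4416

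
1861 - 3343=-1482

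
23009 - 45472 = -22463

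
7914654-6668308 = 1246346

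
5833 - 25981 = -20148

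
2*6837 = 13674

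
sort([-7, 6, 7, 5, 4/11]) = [-7, 4/11, 5, 6, 7]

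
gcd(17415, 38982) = 3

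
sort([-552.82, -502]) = [-552.82, -502]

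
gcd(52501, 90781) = 1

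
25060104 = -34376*(-729)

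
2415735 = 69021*35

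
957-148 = 809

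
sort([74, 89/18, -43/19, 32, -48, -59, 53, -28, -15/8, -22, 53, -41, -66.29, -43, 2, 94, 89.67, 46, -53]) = [-66.29, -59, -53, -48, -43, -41, -28, -22, -43/19, -15/8, 2, 89/18, 32, 46, 53, 53, 74, 89.67, 94]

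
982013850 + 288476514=1270490364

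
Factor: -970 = -1*2^1*5^1*97^1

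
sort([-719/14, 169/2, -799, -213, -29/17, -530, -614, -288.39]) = [-799, -614, -530, -288.39, -213, -719/14, -29/17, 169/2]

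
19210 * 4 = 76840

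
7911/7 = 1130 + 1/7 ≈ 1130.14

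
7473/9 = 2491/3 ≈ 830.33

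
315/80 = 3 + 15/16 ≈ 3.94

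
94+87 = 181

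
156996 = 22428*7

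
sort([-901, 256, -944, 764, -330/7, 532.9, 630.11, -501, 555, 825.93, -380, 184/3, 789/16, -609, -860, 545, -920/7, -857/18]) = [-944, -901, -860, -609, -501, -380, -920/7, -857/18, -330/7, 789/16, 184/3, 256, 532.9, 545, 555, 630.11, 764, 825.93]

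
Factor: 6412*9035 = 2^2*5^1*7^1*13^1*139^1*229^1 = 57932420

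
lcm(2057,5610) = 61710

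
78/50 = 39/25 = 1.56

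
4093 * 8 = 32744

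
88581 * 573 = 50756913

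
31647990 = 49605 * 638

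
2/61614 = 1/30807≈0.0000325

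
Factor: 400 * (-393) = -1 * 2^4 * 3^1 * 5^2 * 131^1 = -157200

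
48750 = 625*78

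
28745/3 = 9581+2/3 ≈ 9581.67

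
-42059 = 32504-74563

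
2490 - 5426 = -2936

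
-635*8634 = -5482590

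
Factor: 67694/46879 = 2^1*7^(-1)*11^1*17^1*37^(-1) = 374/259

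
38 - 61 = -23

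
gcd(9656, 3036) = 4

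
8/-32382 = -4/16191 ≈ -0.000247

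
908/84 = 10+17/21 ≈ 10.81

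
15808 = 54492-38684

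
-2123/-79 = 26 + 69/79 ≈ 26.87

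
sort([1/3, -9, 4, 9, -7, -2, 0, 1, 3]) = [-9, -7, -2, 0, 1/3, 1, 3, 4, 9]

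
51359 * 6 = 308154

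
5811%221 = 65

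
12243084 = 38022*322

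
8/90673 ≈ 0.0000882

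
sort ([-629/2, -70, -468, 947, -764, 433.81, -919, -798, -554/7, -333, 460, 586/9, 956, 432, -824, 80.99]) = [-919, -824, -798, -764, -468, -333, -629/2, -554/7, -70, 586/9, 80.99, 432, 433.81, 460, 947, 956]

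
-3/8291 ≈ -0.000362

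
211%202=9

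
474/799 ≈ 0.593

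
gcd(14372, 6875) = 1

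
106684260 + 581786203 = 688470463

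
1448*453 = 655944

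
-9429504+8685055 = -744449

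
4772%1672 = 1428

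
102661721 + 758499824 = 861161545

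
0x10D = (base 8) 415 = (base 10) 269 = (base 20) D9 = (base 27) 9Q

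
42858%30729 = 12129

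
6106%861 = 79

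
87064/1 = 87064 = 87064.00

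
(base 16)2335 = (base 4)2030311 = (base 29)akn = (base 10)9013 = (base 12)5271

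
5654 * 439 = 2482106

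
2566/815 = 3 + 121/815≈3.15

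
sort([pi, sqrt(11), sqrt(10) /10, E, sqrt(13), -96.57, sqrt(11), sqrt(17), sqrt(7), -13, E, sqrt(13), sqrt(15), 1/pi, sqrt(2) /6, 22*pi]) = [-96.57, -13, sqrt(2) /6, sqrt(10) /10, 1/pi, sqrt(7), E, E, pi, sqrt(11), sqrt(11), sqrt(13), sqrt(13), sqrt(15), sqrt(17), 22*pi]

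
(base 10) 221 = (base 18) c5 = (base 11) 191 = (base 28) 7p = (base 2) 11011101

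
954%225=54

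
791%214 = 149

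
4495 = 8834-4339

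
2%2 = 0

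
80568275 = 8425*9563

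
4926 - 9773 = -4847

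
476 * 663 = 315588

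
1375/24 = 57 + 7/24 ≈ 57.29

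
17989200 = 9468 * 1900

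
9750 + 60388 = 70138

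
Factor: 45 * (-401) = -1 * 3^2 * 5^1 * 401^1 = -18045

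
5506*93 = 512058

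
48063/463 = 103 + 374/463 ≈ 103.81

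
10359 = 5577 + 4782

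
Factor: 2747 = 41^1*67^1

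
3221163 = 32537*99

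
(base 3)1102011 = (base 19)2g4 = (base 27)1b4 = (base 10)1030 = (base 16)406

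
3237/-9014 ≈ -0.359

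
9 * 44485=400365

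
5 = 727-722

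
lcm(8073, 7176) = 64584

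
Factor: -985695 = -1 * 3^1 * 5^1 * 65713^1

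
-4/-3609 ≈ 0.00111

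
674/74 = 337/37 ≈ 9.11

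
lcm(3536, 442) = 3536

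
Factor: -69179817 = -1*3^1*7^2*17^1*19^1*31^1*47^1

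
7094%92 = 10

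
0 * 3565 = 0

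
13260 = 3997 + 9263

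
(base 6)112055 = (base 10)9539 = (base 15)2c5e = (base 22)jfd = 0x2543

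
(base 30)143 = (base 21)26f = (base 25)1fn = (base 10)1023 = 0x3ff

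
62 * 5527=342674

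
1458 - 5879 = -4421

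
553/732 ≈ 0.755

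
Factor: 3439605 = 3^1 * 5^1 * 13^1 * 31^1 * 569^1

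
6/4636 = 3/2318 ≈ 0.00129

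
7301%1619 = 825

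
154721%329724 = 154721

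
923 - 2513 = -1590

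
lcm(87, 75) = 2175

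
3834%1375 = 1084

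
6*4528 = 27168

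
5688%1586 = 930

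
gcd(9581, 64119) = 737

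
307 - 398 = -91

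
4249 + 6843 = 11092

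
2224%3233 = 2224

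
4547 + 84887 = 89434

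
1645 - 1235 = 410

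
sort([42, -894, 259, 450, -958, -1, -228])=[-958, -894, -228, -1, 42, 259, 450]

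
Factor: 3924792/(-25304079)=-1*2^3*3^1*19^2*151^1*8434693^(-1)=-1308264/8434693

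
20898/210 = 3483/35 ≈ 99.51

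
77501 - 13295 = 64206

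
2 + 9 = 11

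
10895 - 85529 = -74634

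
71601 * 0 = 0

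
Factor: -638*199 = -1*2^1*11^1*29^1*199^1 = -126962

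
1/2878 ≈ 0.000347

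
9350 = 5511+3839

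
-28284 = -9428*3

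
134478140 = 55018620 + 79459520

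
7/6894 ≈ 0.00102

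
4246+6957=11203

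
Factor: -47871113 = -1 * 367^1 * 130439^1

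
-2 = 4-6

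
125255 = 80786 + 44469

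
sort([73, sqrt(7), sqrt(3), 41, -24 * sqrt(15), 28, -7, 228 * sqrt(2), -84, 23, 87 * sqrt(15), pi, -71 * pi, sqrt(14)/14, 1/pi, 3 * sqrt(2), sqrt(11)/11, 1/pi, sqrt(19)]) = [-71 * pi, -24 * sqrt(15), -84, -7, sqrt(14)/14, sqrt(11)/11, 1/pi, 1/pi, sqrt(3), sqrt(7), pi, 3 * sqrt(2), sqrt(19), 23, 28, 41, 73, 228 * sqrt(2), 87 * sqrt(15)]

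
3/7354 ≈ 0.000408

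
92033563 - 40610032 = 51423531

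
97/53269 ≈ 0.00182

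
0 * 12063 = 0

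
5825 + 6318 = 12143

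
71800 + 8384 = 80184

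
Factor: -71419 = -1*71419^1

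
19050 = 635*30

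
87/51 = 29/17 ≈ 1.71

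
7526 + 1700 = 9226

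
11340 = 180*63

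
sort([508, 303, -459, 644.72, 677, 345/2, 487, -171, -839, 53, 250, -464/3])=[-839, -459, -171, -464/3, 53, 345/2, 250, 303, 487, 508, 644.72, 677]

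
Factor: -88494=-1 * 2^1 * 3^1 * 7^3 * 43^1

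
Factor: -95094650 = -1 * 2^1 * 5^2 * 7^1 * 23^1 * 11813^1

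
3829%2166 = 1663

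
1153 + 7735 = 8888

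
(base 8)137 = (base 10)95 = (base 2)1011111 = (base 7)164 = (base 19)50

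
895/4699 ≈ 0.190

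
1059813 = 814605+245208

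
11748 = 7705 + 4043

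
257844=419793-161949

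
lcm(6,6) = 6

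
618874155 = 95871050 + 523003105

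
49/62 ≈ 0.790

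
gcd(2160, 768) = 48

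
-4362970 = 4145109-8508079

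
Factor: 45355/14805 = 3^(-2) * 7^(-1) * 193^1 = 193/63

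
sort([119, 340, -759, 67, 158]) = [-759, 67, 119, 158, 340]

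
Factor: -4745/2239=-1*5^1*13^1*73^1*2239^(-1)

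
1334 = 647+687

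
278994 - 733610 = -454616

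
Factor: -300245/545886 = -1*2^(-1)*3^(-3)*5^1*53^1*103^1*919^(-1) = -27295/49626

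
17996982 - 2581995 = 15414987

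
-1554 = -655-899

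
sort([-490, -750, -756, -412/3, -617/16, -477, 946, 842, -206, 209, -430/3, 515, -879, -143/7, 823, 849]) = [-879, -756, -750, -490, -477, -206, -430/3, -412/3, -617/16, -143/7, 209, 515, 823, 842, 849, 946]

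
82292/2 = 41146 = 41146.00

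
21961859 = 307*71537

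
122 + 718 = 840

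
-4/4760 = -1/1190 ≈ -0.000840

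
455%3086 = 455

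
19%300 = 19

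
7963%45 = 43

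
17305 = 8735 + 8570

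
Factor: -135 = -1 * 3^3 * 5^1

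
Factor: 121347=3^2 * 97^1 * 139^1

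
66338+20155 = 86493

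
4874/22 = 2437/11 ≈ 221.55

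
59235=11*5385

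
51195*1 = 51195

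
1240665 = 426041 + 814624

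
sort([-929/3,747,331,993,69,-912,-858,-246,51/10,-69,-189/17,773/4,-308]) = [-912,-858,-929/3,-308,-246,-69,-189/17,51/10,69,773/4,331,747,993]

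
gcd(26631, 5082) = 33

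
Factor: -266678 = -1 * 2^1 * 47^1 * 2837^1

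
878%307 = 264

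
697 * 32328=22532616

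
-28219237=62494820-90714057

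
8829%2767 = 528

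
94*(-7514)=-706316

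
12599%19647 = 12599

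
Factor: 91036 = 2^2*11^1*2069^1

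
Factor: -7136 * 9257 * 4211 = -1 * 2^5 * 223^1 * 4211^1 * 9257^1 = -278170035872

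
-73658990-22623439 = -96282429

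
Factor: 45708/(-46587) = -1 * 2^2 * 13^1 * 53^(-1) = -52/53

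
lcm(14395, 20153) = 100765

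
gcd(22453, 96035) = 1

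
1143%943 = 200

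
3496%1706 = 84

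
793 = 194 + 599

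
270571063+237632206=508203269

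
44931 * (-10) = -449310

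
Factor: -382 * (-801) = 2^1 * 3^2 * 89^1 * 191^1 = 305982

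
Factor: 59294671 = 3911^1*15161^1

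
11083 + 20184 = 31267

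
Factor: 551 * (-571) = -1 * 19^1 * 29^1 * 571^1 = -314621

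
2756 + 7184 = 9940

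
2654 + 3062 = 5716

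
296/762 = 148/381 ≈ 0.388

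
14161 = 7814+6347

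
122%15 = 2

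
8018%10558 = 8018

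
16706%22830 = 16706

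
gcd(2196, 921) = 3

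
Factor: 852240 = 2^4*3^1*5^1*53^1*67^1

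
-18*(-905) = 16290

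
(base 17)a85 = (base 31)34o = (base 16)bd7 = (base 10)3031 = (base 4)233113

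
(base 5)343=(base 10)98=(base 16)62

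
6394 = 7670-1276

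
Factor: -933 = -1 * 3^1 * 311^1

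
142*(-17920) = -2544640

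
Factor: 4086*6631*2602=2^2*3^2*19^1*227^1*349^1*1301^1=70499280132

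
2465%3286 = 2465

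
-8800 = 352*(-25)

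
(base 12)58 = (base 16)44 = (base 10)68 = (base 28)2c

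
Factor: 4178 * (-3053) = -1 * 2^1 * 43^1 * 71^1 * 2089^1 = -12755434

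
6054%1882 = 408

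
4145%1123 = 776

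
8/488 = 1/61 ≈ 0.0164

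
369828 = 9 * 41092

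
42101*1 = 42101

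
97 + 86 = 183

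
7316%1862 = 1730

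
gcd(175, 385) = 35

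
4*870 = 3480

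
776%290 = 196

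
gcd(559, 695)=1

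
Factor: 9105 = 3^1 * 5^1 * 607^1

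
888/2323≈0.382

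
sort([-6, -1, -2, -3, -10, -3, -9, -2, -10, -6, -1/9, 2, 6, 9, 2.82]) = [-10, -10, -9, -6, -6, -3, -3, -2, -2, -1, -1/9, 2, 2.82, 6, 9]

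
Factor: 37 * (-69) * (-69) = 3^2 * 23^2 * 37^1 = 176157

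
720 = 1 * 720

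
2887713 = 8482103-5594390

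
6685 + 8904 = 15589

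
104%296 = 104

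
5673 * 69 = 391437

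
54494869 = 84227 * 647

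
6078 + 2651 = 8729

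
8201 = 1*8201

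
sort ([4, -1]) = [-1, 4]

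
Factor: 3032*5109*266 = 2^4*3^1*7^1*13^1*19^1*131^1*379^1 = 4120469808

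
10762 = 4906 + 5856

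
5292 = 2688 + 2604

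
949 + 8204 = 9153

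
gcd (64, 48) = 16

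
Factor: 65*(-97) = -1*5^1*13^1*97^1 = -6305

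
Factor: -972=-1 * 2^2 * 3^5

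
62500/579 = 107 + 547/579 ≈ 107.94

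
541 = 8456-7915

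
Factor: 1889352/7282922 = 2^2 * 3^3 * 8747^1 * 3641461^(-1) = 944676/3641461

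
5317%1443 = 988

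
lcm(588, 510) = 49980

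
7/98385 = 1/14055 ≈ 0.0000711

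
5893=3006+2887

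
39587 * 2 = 79174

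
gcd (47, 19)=1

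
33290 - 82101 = -48811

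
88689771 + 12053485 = 100743256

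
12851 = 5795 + 7056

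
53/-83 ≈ -0.639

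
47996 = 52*923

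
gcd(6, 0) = 6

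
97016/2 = 48508 = 48508.00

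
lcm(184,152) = 3496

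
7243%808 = 779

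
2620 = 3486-866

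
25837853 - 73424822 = -47586969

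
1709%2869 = 1709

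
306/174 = 51/29 ≈ 1.76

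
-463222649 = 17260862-480483511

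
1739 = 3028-1289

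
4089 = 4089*1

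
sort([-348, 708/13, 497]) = [-348, 708/13, 497]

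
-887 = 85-972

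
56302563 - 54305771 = 1996792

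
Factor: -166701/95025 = -1*5^(-2)*7^(-1)*307^1 = -307/175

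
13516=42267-28751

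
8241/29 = 284 + 5/29 ≈ 284.17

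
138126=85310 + 52816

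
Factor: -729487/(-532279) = 11^(-1) * 17^1 * 47^1 * 53^(-1) = 799/583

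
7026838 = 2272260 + 4754578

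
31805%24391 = 7414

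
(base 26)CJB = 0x21A9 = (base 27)BM4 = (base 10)8617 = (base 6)103521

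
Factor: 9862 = 2^1*4931^1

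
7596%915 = 276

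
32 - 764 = -732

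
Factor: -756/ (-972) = 3^ (-2)*7^1 = 7/9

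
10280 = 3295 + 6985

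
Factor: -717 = -1 * 3^1 * 239^1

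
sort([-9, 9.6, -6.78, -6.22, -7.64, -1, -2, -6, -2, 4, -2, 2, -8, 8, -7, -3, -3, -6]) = [-9, -8, -7.64, -7, -6.78, -6.22, -6, -6, -3, -3, -2, -2, -2, -1, 2, 4, 8, 9.6]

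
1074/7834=537/3917 ≈ 0.137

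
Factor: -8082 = -1*2^1*3^2*449^1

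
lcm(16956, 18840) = 169560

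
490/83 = 5 + 75/83 ≈ 5.90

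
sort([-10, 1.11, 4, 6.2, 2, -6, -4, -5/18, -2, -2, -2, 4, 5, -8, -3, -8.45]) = [-10, -8.45, -8, -6, -4, -3, -2, -2, -2, -5/18, 1.11, 2, 4, 4, 5, 6.2]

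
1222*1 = 1222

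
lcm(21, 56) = 168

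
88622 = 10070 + 78552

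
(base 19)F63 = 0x159C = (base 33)52L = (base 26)84K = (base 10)5532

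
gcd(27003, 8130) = 3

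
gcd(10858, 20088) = 2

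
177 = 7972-7795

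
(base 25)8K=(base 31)73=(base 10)220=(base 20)B0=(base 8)334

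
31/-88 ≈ -0.352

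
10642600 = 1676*6350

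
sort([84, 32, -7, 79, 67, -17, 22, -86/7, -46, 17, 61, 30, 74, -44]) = [-46, -44, -17, -86/7, -7, 17, 22, 30, 32, 61, 67, 74, 79, 84]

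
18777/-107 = -175 - 52/107 ≈ -175.49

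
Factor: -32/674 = -1*2^4*337^(-1) = -16/337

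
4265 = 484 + 3781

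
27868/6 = 13934/3 ≈ 4644.67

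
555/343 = 1 + 212/343 ≈ 1.62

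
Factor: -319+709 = 2^1*3^1*5^1*13^1 = 390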